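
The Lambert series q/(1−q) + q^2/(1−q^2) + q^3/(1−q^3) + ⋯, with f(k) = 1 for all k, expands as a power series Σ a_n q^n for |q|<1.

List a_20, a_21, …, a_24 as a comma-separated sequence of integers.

[q^20] f(1)=1,f(2)=1,f(4)=1,f(5)=1,f(10)=1,f(20)=1 ⇒ 6
n=21: 1·21 3·7 7·3 21·1  f→[1+1+1+1]=4
q^22  k|22↦f(k): 22:1 11:1 2:1 1:1  a_22=4
d|23:{23,1}  Σf=1+1=2
d|24:{1,2,3,4,6,8,12,24}  Σf=1+1+1+1+1+1+1+1=8

6, 4, 4, 2, 8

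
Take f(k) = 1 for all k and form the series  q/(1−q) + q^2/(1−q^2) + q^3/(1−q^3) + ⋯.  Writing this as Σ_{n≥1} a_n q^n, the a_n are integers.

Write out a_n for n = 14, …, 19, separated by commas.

d|14:{14,7,2,1}  Σf=1+1+1+1=4
q^15  k|15↦f(k): 1:1 3:1 5:1 15:1  a_15=4
[q^16] f(1)=1,f(2)=1,f(4)=1,f(8)=1,f(16)=1 ⇒ 5
q^17  k|17↦f(k): 17:1 1:1  a_17=2
q^18  k|18↦f(k): 18:1 9:1 6:1 3:1 2:1 1:1  a_18=6
[q^19] f(19)=1,f(1)=1 ⇒ 2

4, 4, 5, 2, 6, 2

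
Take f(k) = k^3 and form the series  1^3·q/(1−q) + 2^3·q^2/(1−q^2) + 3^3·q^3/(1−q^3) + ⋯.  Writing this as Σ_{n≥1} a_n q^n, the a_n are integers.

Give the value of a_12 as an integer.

a_12 = 2044

n=12: 1·12 2·6 3·4 4·3 6·2 12·1  f→[1+8+27+64+216+1728]=2044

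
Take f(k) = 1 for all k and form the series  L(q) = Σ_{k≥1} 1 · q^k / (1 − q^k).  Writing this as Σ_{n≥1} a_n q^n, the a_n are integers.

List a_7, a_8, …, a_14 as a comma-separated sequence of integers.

2, 4, 3, 4, 2, 6, 2, 4

q^7  k|7↦f(k): 7:1 1:1  a_7=2
[q^8] f(8)=1,f(4)=1,f(2)=1,f(1)=1 ⇒ 4
q^9  k|9↦f(k): 1:1 3:1 9:1  a_9=3
[q^10] f(1)=1,f(2)=1,f(5)=1,f(10)=1 ⇒ 4
n=11: 1·11 11·1  f→[1+1]=2
q^12  k|12↦f(k): 1:1 2:1 3:1 4:1 6:1 12:1  a_12=6
n=13: 13·1 1·13  f→[1+1]=2
[q^14] f(1)=1,f(2)=1,f(7)=1,f(14)=1 ⇒ 4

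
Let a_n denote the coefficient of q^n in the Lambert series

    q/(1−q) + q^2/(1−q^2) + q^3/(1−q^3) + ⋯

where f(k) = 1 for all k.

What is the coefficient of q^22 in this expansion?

n=22: 1·22 2·11 11·2 22·1  f→[1+1+1+1]=4

a_22 = 4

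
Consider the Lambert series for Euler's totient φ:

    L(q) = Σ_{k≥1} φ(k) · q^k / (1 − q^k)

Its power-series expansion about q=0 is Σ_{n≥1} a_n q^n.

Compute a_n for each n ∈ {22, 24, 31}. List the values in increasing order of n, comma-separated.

[q^22] φ(22)=10,φ(11)=10,φ(2)=1,φ(1)=1 ⇒ 22
d|24:{1,2,3,4,6,8,12,24}  Σφ=1+1+2+2+2+4+4+8=24
n=31: 31·1 1·31  φ→[30+1]=31

22, 24, 31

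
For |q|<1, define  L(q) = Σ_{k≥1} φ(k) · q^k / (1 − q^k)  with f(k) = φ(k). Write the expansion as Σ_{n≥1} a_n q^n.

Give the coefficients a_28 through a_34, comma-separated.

d|28:{1,2,4,7,14,28}  Σφ=1+1+2+6+6+12=28
n=29: 1·29 29·1  φ→[1+28]=29
d|30:{1,2,3,5,6,10,15,30}  Σφ=1+1+2+4+2+4+8+8=30
[q^31] φ(31)=30,φ(1)=1 ⇒ 31
d|32:{1,2,4,8,16,32}  Σφ=1+1+2+4+8+16=32
[q^33] φ(1)=1,φ(3)=2,φ(11)=10,φ(33)=20 ⇒ 33
[q^34] φ(1)=1,φ(2)=1,φ(17)=16,φ(34)=16 ⇒ 34

28, 29, 30, 31, 32, 33, 34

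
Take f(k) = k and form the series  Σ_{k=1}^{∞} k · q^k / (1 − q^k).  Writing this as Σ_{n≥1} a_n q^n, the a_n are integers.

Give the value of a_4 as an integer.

q^4  k|4↦f(k): 1:1 2:2 4:4  a_4=7

a_4 = 7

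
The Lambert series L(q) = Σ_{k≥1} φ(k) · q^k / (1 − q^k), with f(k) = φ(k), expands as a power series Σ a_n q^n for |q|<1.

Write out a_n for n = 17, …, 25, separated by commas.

d|17:{17,1}  Σφ=16+1=17
d|18:{18,9,6,3,2,1}  Σφ=6+6+2+2+1+1=18
d|19:{1,19}  Σφ=1+18=19
d|20:{1,2,4,5,10,20}  Σφ=1+1+2+4+4+8=20
n=21: 21·1 7·3 3·7 1·21  φ→[12+6+2+1]=21
[q^22] φ(1)=1,φ(2)=1,φ(11)=10,φ(22)=10 ⇒ 22
q^23  k|23↦φ(k): 1:1 23:22  a_23=23
n=24: 1·24 2·12 3·8 4·6 6·4 8·3 12·2 24·1  φ→[1+1+2+2+2+4+4+8]=24
[q^25] φ(1)=1,φ(5)=4,φ(25)=20 ⇒ 25

17, 18, 19, 20, 21, 22, 23, 24, 25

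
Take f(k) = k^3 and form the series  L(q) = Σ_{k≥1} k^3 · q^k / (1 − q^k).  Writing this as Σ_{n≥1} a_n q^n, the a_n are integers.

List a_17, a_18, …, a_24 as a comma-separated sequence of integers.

4914, 6813, 6860, 9198, 9632, 11988, 12168, 16380

q^17  k|17↦f(k): 1:1 17:4913  a_17=4914
[q^18] f(1)=1,f(2)=8,f(3)=27,f(6)=216,f(9)=729,f(18)=5832 ⇒ 6813
q^19  k|19↦f(k): 19:6859 1:1  a_19=6860
n=20: 20·1 10·2 5·4 4·5 2·10 1·20  f→[8000+1000+125+64+8+1]=9198
n=21: 21·1 7·3 3·7 1·21  f→[9261+343+27+1]=9632
q^22  k|22↦f(k): 22:10648 11:1331 2:8 1:1  a_22=11988
d|23:{1,23}  Σf=1+12167=12168
d|24:{24,12,8,6,4,3,2,1}  Σf=13824+1728+512+216+64+27+8+1=16380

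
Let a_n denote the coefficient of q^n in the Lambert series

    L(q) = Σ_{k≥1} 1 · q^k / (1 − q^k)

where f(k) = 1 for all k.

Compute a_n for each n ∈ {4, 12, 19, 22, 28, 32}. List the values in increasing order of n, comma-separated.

3, 6, 2, 4, 6, 6

q^4  k|4↦f(k): 4:1 2:1 1:1  a_4=3
n=12: 12·1 6·2 4·3 3·4 2·6 1·12  f→[1+1+1+1+1+1]=6
[q^19] f(19)=1,f(1)=1 ⇒ 2
q^22  k|22↦f(k): 1:1 2:1 11:1 22:1  a_22=4
[q^28] f(1)=1,f(2)=1,f(4)=1,f(7)=1,f(14)=1,f(28)=1 ⇒ 6
n=32: 1·32 2·16 4·8 8·4 16·2 32·1  f→[1+1+1+1+1+1]=6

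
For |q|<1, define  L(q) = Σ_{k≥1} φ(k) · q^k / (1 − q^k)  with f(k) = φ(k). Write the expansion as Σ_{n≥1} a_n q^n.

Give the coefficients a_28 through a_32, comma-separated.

d|28:{1,2,4,7,14,28}  Σφ=1+1+2+6+6+12=28
n=29: 29·1 1·29  φ→[28+1]=29
q^30  k|30↦φ(k): 1:1 2:1 3:2 5:4 6:2 10:4 15:8 30:8  a_30=30
d|31:{1,31}  Σφ=1+30=31
[q^32] φ(1)=1,φ(2)=1,φ(4)=2,φ(8)=4,φ(16)=8,φ(32)=16 ⇒ 32

28, 29, 30, 31, 32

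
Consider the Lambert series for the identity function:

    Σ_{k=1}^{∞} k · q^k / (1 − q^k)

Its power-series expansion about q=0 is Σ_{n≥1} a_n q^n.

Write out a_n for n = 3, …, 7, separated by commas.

n=3: 3·1 1·3  f→[3+1]=4
[q^4] f(4)=4,f(2)=2,f(1)=1 ⇒ 7
n=5: 1·5 5·1  f→[1+5]=6
[q^6] f(6)=6,f(3)=3,f(2)=2,f(1)=1 ⇒ 12
n=7: 7·1 1·7  f→[7+1]=8

4, 7, 6, 12, 8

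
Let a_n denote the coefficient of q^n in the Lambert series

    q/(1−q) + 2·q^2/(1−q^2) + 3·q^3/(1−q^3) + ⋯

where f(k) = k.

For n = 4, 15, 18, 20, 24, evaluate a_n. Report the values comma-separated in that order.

7, 24, 39, 42, 60

[q^4] f(4)=4,f(2)=2,f(1)=1 ⇒ 7
[q^15] f(15)=15,f(5)=5,f(3)=3,f(1)=1 ⇒ 24
q^18  k|18↦f(k): 1:1 2:2 3:3 6:6 9:9 18:18  a_18=39
d|20:{1,2,4,5,10,20}  Σf=1+2+4+5+10+20=42
q^24  k|24↦f(k): 24:24 12:12 8:8 6:6 4:4 3:3 2:2 1:1  a_24=60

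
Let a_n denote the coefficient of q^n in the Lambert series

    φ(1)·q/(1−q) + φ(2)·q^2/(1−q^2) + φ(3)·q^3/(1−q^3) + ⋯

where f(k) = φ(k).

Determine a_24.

[q^24] φ(1)=1,φ(2)=1,φ(3)=2,φ(4)=2,φ(6)=2,φ(8)=4,φ(12)=4,φ(24)=8 ⇒ 24

a_24 = 24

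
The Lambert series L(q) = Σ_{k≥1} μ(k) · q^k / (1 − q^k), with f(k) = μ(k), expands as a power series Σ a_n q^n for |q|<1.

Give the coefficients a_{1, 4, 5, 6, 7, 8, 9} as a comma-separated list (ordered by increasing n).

1, 0, 0, 0, 0, 0, 0

n=1: 1·1  μ→[1]=1
d|4:{4,2,1}  Σμ=0+(-1)+1=0
[q^5] μ(1)=1,μ(5)=-1 ⇒ 0
[q^6] μ(1)=1,μ(2)=-1,μ(3)=-1,μ(6)=1 ⇒ 0
n=7: 7·1 1·7  μ→[(-1)+1]=0
[q^8] μ(8)=0,μ(4)=0,μ(2)=-1,μ(1)=1 ⇒ 0
d|9:{9,3,1}  Σμ=0+(-1)+1=0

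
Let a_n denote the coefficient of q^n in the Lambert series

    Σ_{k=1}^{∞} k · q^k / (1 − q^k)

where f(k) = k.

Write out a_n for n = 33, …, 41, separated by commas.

48, 54, 48, 91, 38, 60, 56, 90, 42

q^33  k|33↦f(k): 33:33 11:11 3:3 1:1  a_33=48
n=34: 1·34 2·17 17·2 34·1  f→[1+2+17+34]=54
[q^35] f(1)=1,f(5)=5,f(7)=7,f(35)=35 ⇒ 48
[q^36] f(1)=1,f(2)=2,f(3)=3,f(4)=4,f(6)=6,f(9)=9,f(12)=12,f(18)=18,f(36)=36 ⇒ 91
q^37  k|37↦f(k): 37:37 1:1  a_37=38
n=38: 1·38 2·19 19·2 38·1  f→[1+2+19+38]=60
q^39  k|39↦f(k): 39:39 13:13 3:3 1:1  a_39=56
q^40  k|40↦f(k): 40:40 20:20 10:10 8:8 5:5 4:4 2:2 1:1  a_40=90
d|41:{1,41}  Σf=1+41=42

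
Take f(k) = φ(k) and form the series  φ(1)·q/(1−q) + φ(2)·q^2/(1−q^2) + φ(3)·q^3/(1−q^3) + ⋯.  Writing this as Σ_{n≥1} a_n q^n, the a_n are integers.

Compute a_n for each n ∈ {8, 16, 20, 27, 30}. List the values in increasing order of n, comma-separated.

n=8: 8·1 4·2 2·4 1·8  φ→[4+2+1+1]=8
d|16:{1,2,4,8,16}  Σφ=1+1+2+4+8=16
d|20:{20,10,5,4,2,1}  Σφ=8+4+4+2+1+1=20
q^27  k|27↦φ(k): 27:18 9:6 3:2 1:1  a_27=27
q^30  k|30↦φ(k): 30:8 15:8 10:4 6:2 5:4 3:2 2:1 1:1  a_30=30

8, 16, 20, 27, 30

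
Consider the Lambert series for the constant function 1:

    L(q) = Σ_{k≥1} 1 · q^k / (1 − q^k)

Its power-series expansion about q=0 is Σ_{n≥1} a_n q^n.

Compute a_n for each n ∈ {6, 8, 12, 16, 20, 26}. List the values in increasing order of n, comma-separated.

4, 4, 6, 5, 6, 4

[q^6] f(6)=1,f(3)=1,f(2)=1,f(1)=1 ⇒ 4
q^8  k|8↦f(k): 8:1 4:1 2:1 1:1  a_8=4
[q^12] f(1)=1,f(2)=1,f(3)=1,f(4)=1,f(6)=1,f(12)=1 ⇒ 6
[q^16] f(16)=1,f(8)=1,f(4)=1,f(2)=1,f(1)=1 ⇒ 5
q^20  k|20↦f(k): 1:1 2:1 4:1 5:1 10:1 20:1  a_20=6
d|26:{26,13,2,1}  Σf=1+1+1+1=4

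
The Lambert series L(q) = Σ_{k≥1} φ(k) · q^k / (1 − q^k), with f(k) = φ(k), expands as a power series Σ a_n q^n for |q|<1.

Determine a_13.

d|13:{13,1}  Σφ=12+1=13

a_13 = 13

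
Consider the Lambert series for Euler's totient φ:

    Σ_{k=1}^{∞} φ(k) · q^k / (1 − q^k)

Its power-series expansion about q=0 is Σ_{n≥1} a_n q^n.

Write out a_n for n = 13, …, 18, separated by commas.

d|13:{13,1}  Σφ=12+1=13
q^14  k|14↦φ(k): 14:6 7:6 2:1 1:1  a_14=14
q^15  k|15↦φ(k): 1:1 3:2 5:4 15:8  a_15=15
d|16:{16,8,4,2,1}  Σφ=8+4+2+1+1=16
d|17:{17,1}  Σφ=16+1=17
[q^18] φ(18)=6,φ(9)=6,φ(6)=2,φ(3)=2,φ(2)=1,φ(1)=1 ⇒ 18

13, 14, 15, 16, 17, 18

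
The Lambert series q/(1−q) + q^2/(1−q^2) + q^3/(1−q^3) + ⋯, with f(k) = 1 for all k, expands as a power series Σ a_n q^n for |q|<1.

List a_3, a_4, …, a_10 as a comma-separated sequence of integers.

[q^3] f(1)=1,f(3)=1 ⇒ 2
d|4:{4,2,1}  Σf=1+1+1=3
[q^5] f(1)=1,f(5)=1 ⇒ 2
[q^6] f(1)=1,f(2)=1,f(3)=1,f(6)=1 ⇒ 4
d|7:{1,7}  Σf=1+1=2
n=8: 8·1 4·2 2·4 1·8  f→[1+1+1+1]=4
[q^9] f(9)=1,f(3)=1,f(1)=1 ⇒ 3
n=10: 1·10 2·5 5·2 10·1  f→[1+1+1+1]=4

2, 3, 2, 4, 2, 4, 3, 4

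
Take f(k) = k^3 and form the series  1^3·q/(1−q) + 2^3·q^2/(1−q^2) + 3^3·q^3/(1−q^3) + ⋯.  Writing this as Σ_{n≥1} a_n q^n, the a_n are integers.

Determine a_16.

[q^16] f(16)=4096,f(8)=512,f(4)=64,f(2)=8,f(1)=1 ⇒ 4681

a_16 = 4681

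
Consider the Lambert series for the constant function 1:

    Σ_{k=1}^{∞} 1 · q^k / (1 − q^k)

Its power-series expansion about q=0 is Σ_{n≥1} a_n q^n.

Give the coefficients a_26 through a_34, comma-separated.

4, 4, 6, 2, 8, 2, 6, 4, 4

n=26: 26·1 13·2 2·13 1·26  f→[1+1+1+1]=4
d|27:{27,9,3,1}  Σf=1+1+1+1=4
n=28: 1·28 2·14 4·7 7·4 14·2 28·1  f→[1+1+1+1+1+1]=6
[q^29] f(1)=1,f(29)=1 ⇒ 2
q^30  k|30↦f(k): 1:1 2:1 3:1 5:1 6:1 10:1 15:1 30:1  a_30=8
q^31  k|31↦f(k): 31:1 1:1  a_31=2
d|32:{32,16,8,4,2,1}  Σf=1+1+1+1+1+1=6
d|33:{33,11,3,1}  Σf=1+1+1+1=4
d|34:{34,17,2,1}  Σf=1+1+1+1=4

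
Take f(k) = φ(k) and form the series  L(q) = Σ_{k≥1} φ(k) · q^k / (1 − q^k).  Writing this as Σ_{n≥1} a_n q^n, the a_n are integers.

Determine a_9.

n=9: 9·1 3·3 1·9  φ→[6+2+1]=9

a_9 = 9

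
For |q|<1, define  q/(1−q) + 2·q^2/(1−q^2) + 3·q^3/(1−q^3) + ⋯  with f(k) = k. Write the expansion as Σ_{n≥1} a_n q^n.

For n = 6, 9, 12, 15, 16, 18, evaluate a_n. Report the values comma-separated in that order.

12, 13, 28, 24, 31, 39

n=6: 6·1 3·2 2·3 1·6  f→[6+3+2+1]=12
[q^9] f(1)=1,f(3)=3,f(9)=9 ⇒ 13
[q^12] f(1)=1,f(2)=2,f(3)=3,f(4)=4,f(6)=6,f(12)=12 ⇒ 28
d|15:{15,5,3,1}  Σf=15+5+3+1=24
q^16  k|16↦f(k): 1:1 2:2 4:4 8:8 16:16  a_16=31
[q^18] f(1)=1,f(2)=2,f(3)=3,f(6)=6,f(9)=9,f(18)=18 ⇒ 39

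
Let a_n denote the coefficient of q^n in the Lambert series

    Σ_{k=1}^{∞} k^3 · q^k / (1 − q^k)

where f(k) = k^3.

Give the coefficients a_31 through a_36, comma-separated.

[q^31] f(31)=29791,f(1)=1 ⇒ 29792
q^32  k|32↦f(k): 1:1 2:8 4:64 8:512 16:4096 32:32768  a_32=37449
d|33:{1,3,11,33}  Σf=1+27+1331+35937=37296
d|34:{1,2,17,34}  Σf=1+8+4913+39304=44226
d|35:{35,7,5,1}  Σf=42875+343+125+1=43344
q^36  k|36↦f(k): 1:1 2:8 3:27 4:64 6:216 9:729 12:1728 18:5832 36:46656  a_36=55261

29792, 37449, 37296, 44226, 43344, 55261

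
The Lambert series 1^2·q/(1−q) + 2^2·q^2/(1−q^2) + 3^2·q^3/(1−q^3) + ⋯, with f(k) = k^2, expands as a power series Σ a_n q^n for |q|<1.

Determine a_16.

a_16 = 341

d|16:{1,2,4,8,16}  Σf=1+4+16+64+256=341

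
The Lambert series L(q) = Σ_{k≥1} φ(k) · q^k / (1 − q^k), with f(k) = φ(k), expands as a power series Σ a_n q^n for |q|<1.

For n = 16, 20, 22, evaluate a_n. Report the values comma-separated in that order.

n=16: 16·1 8·2 4·4 2·8 1·16  φ→[8+4+2+1+1]=16
[q^20] φ(20)=8,φ(10)=4,φ(5)=4,φ(4)=2,φ(2)=1,φ(1)=1 ⇒ 20
n=22: 22·1 11·2 2·11 1·22  φ→[10+10+1+1]=22

16, 20, 22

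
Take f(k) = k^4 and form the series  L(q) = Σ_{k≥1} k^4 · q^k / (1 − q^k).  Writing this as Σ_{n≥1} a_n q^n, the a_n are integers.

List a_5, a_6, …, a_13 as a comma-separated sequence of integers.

626, 1394, 2402, 4369, 6643, 10642, 14642, 22386, 28562

d|5:{1,5}  Σf=1+625=626
q^6  k|6↦f(k): 1:1 2:16 3:81 6:1296  a_6=1394
q^7  k|7↦f(k): 7:2401 1:1  a_7=2402
n=8: 8·1 4·2 2·4 1·8  f→[4096+256+16+1]=4369
d|9:{9,3,1}  Σf=6561+81+1=6643
d|10:{10,5,2,1}  Σf=10000+625+16+1=10642
d|11:{11,1}  Σf=14641+1=14642
[q^12] f(1)=1,f(2)=16,f(3)=81,f(4)=256,f(6)=1296,f(12)=20736 ⇒ 22386
q^13  k|13↦f(k): 13:28561 1:1  a_13=28562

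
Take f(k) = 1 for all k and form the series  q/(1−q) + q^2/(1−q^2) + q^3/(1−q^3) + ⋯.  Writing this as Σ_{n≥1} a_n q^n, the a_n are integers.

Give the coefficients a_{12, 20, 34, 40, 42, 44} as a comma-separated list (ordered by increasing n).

[q^12] f(1)=1,f(2)=1,f(3)=1,f(4)=1,f(6)=1,f(12)=1 ⇒ 6
d|20:{1,2,4,5,10,20}  Σf=1+1+1+1+1+1=6
[q^34] f(1)=1,f(2)=1,f(17)=1,f(34)=1 ⇒ 4
[q^40] f(40)=1,f(20)=1,f(10)=1,f(8)=1,f(5)=1,f(4)=1,f(2)=1,f(1)=1 ⇒ 8
n=42: 1·42 2·21 3·14 6·7 7·6 14·3 21·2 42·1  f→[1+1+1+1+1+1+1+1]=8
[q^44] f(44)=1,f(22)=1,f(11)=1,f(4)=1,f(2)=1,f(1)=1 ⇒ 6

6, 6, 4, 8, 8, 6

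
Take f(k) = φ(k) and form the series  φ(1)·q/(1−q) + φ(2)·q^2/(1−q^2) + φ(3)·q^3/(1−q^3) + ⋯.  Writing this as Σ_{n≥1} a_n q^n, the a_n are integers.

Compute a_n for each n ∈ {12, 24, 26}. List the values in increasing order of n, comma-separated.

q^12  k|12↦φ(k): 12:4 6:2 4:2 3:2 2:1 1:1  a_12=12
d|24:{24,12,8,6,4,3,2,1}  Σφ=8+4+4+2+2+2+1+1=24
n=26: 26·1 13·2 2·13 1·26  φ→[12+12+1+1]=26

12, 24, 26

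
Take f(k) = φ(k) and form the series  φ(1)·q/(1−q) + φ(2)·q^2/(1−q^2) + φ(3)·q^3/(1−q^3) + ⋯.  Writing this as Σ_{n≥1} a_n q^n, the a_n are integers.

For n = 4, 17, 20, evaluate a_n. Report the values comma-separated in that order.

q^4  k|4↦φ(k): 1:1 2:1 4:2  a_4=4
n=17: 17·1 1·17  φ→[16+1]=17
n=20: 1·20 2·10 4·5 5·4 10·2 20·1  φ→[1+1+2+4+4+8]=20

4, 17, 20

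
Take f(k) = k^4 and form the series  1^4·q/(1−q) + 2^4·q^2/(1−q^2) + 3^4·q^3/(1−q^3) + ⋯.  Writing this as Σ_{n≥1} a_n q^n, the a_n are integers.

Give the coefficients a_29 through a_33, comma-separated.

707282, 872644, 923522, 1118481, 1200644

[q^29] f(29)=707281,f(1)=1 ⇒ 707282
q^30  k|30↦f(k): 30:810000 15:50625 10:10000 6:1296 5:625 3:81 2:16 1:1  a_30=872644
[q^31] f(31)=923521,f(1)=1 ⇒ 923522
d|32:{1,2,4,8,16,32}  Σf=1+16+256+4096+65536+1048576=1118481
q^33  k|33↦f(k): 33:1185921 11:14641 3:81 1:1  a_33=1200644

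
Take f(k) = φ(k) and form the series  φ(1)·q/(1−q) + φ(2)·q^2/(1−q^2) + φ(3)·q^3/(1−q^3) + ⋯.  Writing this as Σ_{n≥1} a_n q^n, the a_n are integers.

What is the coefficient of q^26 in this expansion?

d|26:{1,2,13,26}  Σφ=1+1+12+12=26

a_26 = 26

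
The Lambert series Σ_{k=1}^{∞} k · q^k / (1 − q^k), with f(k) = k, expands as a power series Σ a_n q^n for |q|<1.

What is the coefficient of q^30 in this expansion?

[q^30] f(30)=30,f(15)=15,f(10)=10,f(6)=6,f(5)=5,f(3)=3,f(2)=2,f(1)=1 ⇒ 72

a_30 = 72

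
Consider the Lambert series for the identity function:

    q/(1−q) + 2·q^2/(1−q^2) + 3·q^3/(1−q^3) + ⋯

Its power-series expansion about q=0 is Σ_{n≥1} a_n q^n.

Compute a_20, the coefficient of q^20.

a_20 = 42

d|20:{1,2,4,5,10,20}  Σf=1+2+4+5+10+20=42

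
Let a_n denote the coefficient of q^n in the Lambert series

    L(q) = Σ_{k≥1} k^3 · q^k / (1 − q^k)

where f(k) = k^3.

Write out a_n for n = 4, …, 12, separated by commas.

n=4: 1·4 2·2 4·1  f→[1+8+64]=73
n=5: 5·1 1·5  f→[125+1]=126
q^6  k|6↦f(k): 6:216 3:27 2:8 1:1  a_6=252
[q^7] f(1)=1,f(7)=343 ⇒ 344
[q^8] f(8)=512,f(4)=64,f(2)=8,f(1)=1 ⇒ 585
d|9:{9,3,1}  Σf=729+27+1=757
d|10:{1,2,5,10}  Σf=1+8+125+1000=1134
n=11: 11·1 1·11  f→[1331+1]=1332
[q^12] f(12)=1728,f(6)=216,f(4)=64,f(3)=27,f(2)=8,f(1)=1 ⇒ 2044

73, 126, 252, 344, 585, 757, 1134, 1332, 2044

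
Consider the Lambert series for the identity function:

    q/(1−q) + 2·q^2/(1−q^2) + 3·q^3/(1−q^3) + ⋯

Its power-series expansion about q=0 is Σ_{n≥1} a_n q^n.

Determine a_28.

d|28:{28,14,7,4,2,1}  Σf=28+14+7+4+2+1=56

a_28 = 56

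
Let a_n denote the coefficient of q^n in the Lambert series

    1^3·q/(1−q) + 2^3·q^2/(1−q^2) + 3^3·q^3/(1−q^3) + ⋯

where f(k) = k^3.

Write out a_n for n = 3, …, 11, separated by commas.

28, 73, 126, 252, 344, 585, 757, 1134, 1332

q^3  k|3↦f(k): 1:1 3:27  a_3=28
[q^4] f(4)=64,f(2)=8,f(1)=1 ⇒ 73
[q^5] f(1)=1,f(5)=125 ⇒ 126
n=6: 6·1 3·2 2·3 1·6  f→[216+27+8+1]=252
d|7:{1,7}  Σf=1+343=344
[q^8] f(8)=512,f(4)=64,f(2)=8,f(1)=1 ⇒ 585
[q^9] f(9)=729,f(3)=27,f(1)=1 ⇒ 757
n=10: 1·10 2·5 5·2 10·1  f→[1+8+125+1000]=1134
d|11:{11,1}  Σf=1331+1=1332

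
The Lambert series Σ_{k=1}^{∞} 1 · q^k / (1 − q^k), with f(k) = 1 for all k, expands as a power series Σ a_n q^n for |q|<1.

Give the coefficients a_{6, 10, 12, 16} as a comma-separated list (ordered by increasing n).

d|6:{6,3,2,1}  Σf=1+1+1+1=4
n=10: 1·10 2·5 5·2 10·1  f→[1+1+1+1]=4
q^12  k|12↦f(k): 12:1 6:1 4:1 3:1 2:1 1:1  a_12=6
d|16:{1,2,4,8,16}  Σf=1+1+1+1+1=5

4, 4, 6, 5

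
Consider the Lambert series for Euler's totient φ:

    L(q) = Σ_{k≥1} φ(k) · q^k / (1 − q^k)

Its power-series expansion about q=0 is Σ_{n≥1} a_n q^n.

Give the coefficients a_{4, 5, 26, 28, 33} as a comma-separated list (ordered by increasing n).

[q^4] φ(1)=1,φ(2)=1,φ(4)=2 ⇒ 4
d|5:{5,1}  Σφ=4+1=5
q^26  k|26↦φ(k): 26:12 13:12 2:1 1:1  a_26=26
d|28:{28,14,7,4,2,1}  Σφ=12+6+6+2+1+1=28
d|33:{1,3,11,33}  Σφ=1+2+10+20=33

4, 5, 26, 28, 33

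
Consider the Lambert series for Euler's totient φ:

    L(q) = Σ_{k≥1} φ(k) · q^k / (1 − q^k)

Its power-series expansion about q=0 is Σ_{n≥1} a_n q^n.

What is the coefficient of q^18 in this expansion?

n=18: 1·18 2·9 3·6 6·3 9·2 18·1  φ→[1+1+2+2+6+6]=18

a_18 = 18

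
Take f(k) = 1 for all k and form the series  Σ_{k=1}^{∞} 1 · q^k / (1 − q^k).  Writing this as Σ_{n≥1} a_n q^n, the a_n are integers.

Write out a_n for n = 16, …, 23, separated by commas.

q^16  k|16↦f(k): 1:1 2:1 4:1 8:1 16:1  a_16=5
n=17: 1·17 17·1  f→[1+1]=2
q^18  k|18↦f(k): 1:1 2:1 3:1 6:1 9:1 18:1  a_18=6
q^19  k|19↦f(k): 1:1 19:1  a_19=2
n=20: 1·20 2·10 4·5 5·4 10·2 20·1  f→[1+1+1+1+1+1]=6
n=21: 21·1 7·3 3·7 1·21  f→[1+1+1+1]=4
[q^22] f(22)=1,f(11)=1,f(2)=1,f(1)=1 ⇒ 4
[q^23] f(1)=1,f(23)=1 ⇒ 2

5, 2, 6, 2, 6, 4, 4, 2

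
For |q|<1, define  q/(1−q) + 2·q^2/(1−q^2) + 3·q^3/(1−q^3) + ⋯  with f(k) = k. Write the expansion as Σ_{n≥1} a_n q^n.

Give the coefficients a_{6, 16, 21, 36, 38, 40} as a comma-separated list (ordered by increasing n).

12, 31, 32, 91, 60, 90

q^6  k|6↦f(k): 1:1 2:2 3:3 6:6  a_6=12
q^16  k|16↦f(k): 16:16 8:8 4:4 2:2 1:1  a_16=31
[q^21] f(21)=21,f(7)=7,f(3)=3,f(1)=1 ⇒ 32
[q^36] f(1)=1,f(2)=2,f(3)=3,f(4)=4,f(6)=6,f(9)=9,f(12)=12,f(18)=18,f(36)=36 ⇒ 91
n=38: 1·38 2·19 19·2 38·1  f→[1+2+19+38]=60
n=40: 1·40 2·20 4·10 5·8 8·5 10·4 20·2 40·1  f→[1+2+4+5+8+10+20+40]=90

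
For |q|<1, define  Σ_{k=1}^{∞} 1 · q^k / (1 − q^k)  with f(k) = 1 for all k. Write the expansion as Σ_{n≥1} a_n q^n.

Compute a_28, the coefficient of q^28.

q^28  k|28↦f(k): 28:1 14:1 7:1 4:1 2:1 1:1  a_28=6

a_28 = 6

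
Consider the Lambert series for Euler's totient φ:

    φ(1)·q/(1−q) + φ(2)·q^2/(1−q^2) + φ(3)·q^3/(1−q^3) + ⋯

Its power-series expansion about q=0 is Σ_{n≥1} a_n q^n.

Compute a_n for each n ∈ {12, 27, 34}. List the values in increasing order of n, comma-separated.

n=12: 1·12 2·6 3·4 4·3 6·2 12·1  φ→[1+1+2+2+2+4]=12
q^27  k|27↦φ(k): 27:18 9:6 3:2 1:1  a_27=27
q^34  k|34↦φ(k): 34:16 17:16 2:1 1:1  a_34=34

12, 27, 34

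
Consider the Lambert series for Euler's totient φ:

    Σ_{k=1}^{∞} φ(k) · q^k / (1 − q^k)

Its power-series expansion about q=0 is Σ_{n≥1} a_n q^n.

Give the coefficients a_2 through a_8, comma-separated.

n=2: 2·1 1·2  φ→[1+1]=2
[q^3] φ(3)=2,φ(1)=1 ⇒ 3
q^4  k|4↦φ(k): 4:2 2:1 1:1  a_4=4
[q^5] φ(5)=4,φ(1)=1 ⇒ 5
n=6: 1·6 2·3 3·2 6·1  φ→[1+1+2+2]=6
[q^7] φ(1)=1,φ(7)=6 ⇒ 7
[q^8] φ(1)=1,φ(2)=1,φ(4)=2,φ(8)=4 ⇒ 8

2, 3, 4, 5, 6, 7, 8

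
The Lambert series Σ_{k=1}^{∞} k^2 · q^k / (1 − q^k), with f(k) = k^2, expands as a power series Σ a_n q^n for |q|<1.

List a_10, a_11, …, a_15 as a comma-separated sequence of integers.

d|10:{1,2,5,10}  Σf=1+4+25+100=130
[q^11] f(1)=1,f(11)=121 ⇒ 122
q^12  k|12↦f(k): 1:1 2:4 3:9 4:16 6:36 12:144  a_12=210
n=13: 13·1 1·13  f→[169+1]=170
q^14  k|14↦f(k): 14:196 7:49 2:4 1:1  a_14=250
[q^15] f(15)=225,f(5)=25,f(3)=9,f(1)=1 ⇒ 260

130, 122, 210, 170, 250, 260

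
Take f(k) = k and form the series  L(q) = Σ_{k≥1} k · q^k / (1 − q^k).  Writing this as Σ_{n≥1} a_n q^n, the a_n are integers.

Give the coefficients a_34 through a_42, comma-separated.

d|34:{1,2,17,34}  Σf=1+2+17+34=54
n=35: 1·35 5·7 7·5 35·1  f→[1+5+7+35]=48
d|36:{36,18,12,9,6,4,3,2,1}  Σf=36+18+12+9+6+4+3+2+1=91
n=37: 37·1 1·37  f→[37+1]=38
d|38:{1,2,19,38}  Σf=1+2+19+38=60
d|39:{1,3,13,39}  Σf=1+3+13+39=56
q^40  k|40↦f(k): 40:40 20:20 10:10 8:8 5:5 4:4 2:2 1:1  a_40=90
d|41:{41,1}  Σf=41+1=42
[q^42] f(1)=1,f(2)=2,f(3)=3,f(6)=6,f(7)=7,f(14)=14,f(21)=21,f(42)=42 ⇒ 96

54, 48, 91, 38, 60, 56, 90, 42, 96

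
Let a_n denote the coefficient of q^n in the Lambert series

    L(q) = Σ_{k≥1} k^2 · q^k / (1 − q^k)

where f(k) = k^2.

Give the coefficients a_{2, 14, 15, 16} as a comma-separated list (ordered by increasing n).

n=2: 1·2 2·1  f→[1+4]=5
q^14  k|14↦f(k): 14:196 7:49 2:4 1:1  a_14=250
d|15:{1,3,5,15}  Σf=1+9+25+225=260
n=16: 1·16 2·8 4·4 8·2 16·1  f→[1+4+16+64+256]=341

5, 250, 260, 341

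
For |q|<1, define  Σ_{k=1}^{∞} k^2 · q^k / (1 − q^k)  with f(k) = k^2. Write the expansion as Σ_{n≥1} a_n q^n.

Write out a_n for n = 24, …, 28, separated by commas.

[q^24] f(1)=1,f(2)=4,f(3)=9,f(4)=16,f(6)=36,f(8)=64,f(12)=144,f(24)=576 ⇒ 850
q^25  k|25↦f(k): 1:1 5:25 25:625  a_25=651
q^26  k|26↦f(k): 26:676 13:169 2:4 1:1  a_26=850
n=27: 1·27 3·9 9·3 27·1  f→[1+9+81+729]=820
d|28:{1,2,4,7,14,28}  Σf=1+4+16+49+196+784=1050

850, 651, 850, 820, 1050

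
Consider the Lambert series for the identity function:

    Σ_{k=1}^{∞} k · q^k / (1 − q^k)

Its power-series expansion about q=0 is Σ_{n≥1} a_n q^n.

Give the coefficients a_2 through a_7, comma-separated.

3, 4, 7, 6, 12, 8

d|2:{2,1}  Σf=2+1=3
q^3  k|3↦f(k): 3:3 1:1  a_3=4
d|4:{4,2,1}  Σf=4+2+1=7
n=5: 5·1 1·5  f→[5+1]=6
d|6:{1,2,3,6}  Σf=1+2+3+6=12
q^7  k|7↦f(k): 1:1 7:7  a_7=8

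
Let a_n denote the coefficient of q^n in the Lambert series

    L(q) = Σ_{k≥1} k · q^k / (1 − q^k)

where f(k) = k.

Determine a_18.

a_18 = 39

q^18  k|18↦f(k): 18:18 9:9 6:6 3:3 2:2 1:1  a_18=39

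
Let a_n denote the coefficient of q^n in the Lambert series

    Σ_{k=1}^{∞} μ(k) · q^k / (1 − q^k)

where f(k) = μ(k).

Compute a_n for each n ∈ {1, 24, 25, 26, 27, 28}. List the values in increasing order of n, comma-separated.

1, 0, 0, 0, 0, 0

d|1:{1}  Σμ=1=1
d|24:{24,12,8,6,4,3,2,1}  Σμ=0+0+0+1+0+(-1)+(-1)+1=0
n=25: 1·25 5·5 25·1  μ→[1+(-1)+0]=0
n=26: 26·1 13·2 2·13 1·26  μ→[1+(-1)+(-1)+1]=0
n=27: 1·27 3·9 9·3 27·1  μ→[1+(-1)+0+0]=0
n=28: 1·28 2·14 4·7 7·4 14·2 28·1  μ→[1+(-1)+0+(-1)+1+0]=0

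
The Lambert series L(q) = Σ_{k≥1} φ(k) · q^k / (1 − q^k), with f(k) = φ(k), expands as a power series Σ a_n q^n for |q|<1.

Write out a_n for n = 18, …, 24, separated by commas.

q^18  k|18↦φ(k): 1:1 2:1 3:2 6:2 9:6 18:6  a_18=18
[q^19] φ(19)=18,φ(1)=1 ⇒ 19
q^20  k|20↦φ(k): 20:8 10:4 5:4 4:2 2:1 1:1  a_20=20
d|21:{21,7,3,1}  Σφ=12+6+2+1=21
q^22  k|22↦φ(k): 22:10 11:10 2:1 1:1  a_22=22
[q^23] φ(1)=1,φ(23)=22 ⇒ 23
q^24  k|24↦φ(k): 1:1 2:1 3:2 4:2 6:2 8:4 12:4 24:8  a_24=24

18, 19, 20, 21, 22, 23, 24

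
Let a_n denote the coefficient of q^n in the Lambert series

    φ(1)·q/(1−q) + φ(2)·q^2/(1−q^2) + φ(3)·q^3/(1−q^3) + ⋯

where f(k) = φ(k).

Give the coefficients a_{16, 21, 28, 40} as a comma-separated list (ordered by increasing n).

q^16  k|16↦φ(k): 16:8 8:4 4:2 2:1 1:1  a_16=16
[q^21] φ(21)=12,φ(7)=6,φ(3)=2,φ(1)=1 ⇒ 21
n=28: 28·1 14·2 7·4 4·7 2·14 1·28  φ→[12+6+6+2+1+1]=28
q^40  k|40↦φ(k): 1:1 2:1 4:2 5:4 8:4 10:4 20:8 40:16  a_40=40

16, 21, 28, 40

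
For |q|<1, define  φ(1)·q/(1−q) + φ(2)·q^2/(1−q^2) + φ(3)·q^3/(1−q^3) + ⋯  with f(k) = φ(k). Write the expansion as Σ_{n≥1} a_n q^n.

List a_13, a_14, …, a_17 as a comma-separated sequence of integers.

d|13:{13,1}  Σφ=12+1=13
[q^14] φ(1)=1,φ(2)=1,φ(7)=6,φ(14)=6 ⇒ 14
d|15:{1,3,5,15}  Σφ=1+2+4+8=15
n=16: 1·16 2·8 4·4 8·2 16·1  φ→[1+1+2+4+8]=16
q^17  k|17↦φ(k): 1:1 17:16  a_17=17

13, 14, 15, 16, 17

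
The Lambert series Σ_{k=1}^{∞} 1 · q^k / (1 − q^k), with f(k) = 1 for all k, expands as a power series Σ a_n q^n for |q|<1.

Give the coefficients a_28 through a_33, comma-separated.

d|28:{1,2,4,7,14,28}  Σf=1+1+1+1+1+1=6
n=29: 29·1 1·29  f→[1+1]=2
d|30:{1,2,3,5,6,10,15,30}  Σf=1+1+1+1+1+1+1+1=8
n=31: 31·1 1·31  f→[1+1]=2
n=32: 32·1 16·2 8·4 4·8 2·16 1·32  f→[1+1+1+1+1+1]=6
n=33: 1·33 3·11 11·3 33·1  f→[1+1+1+1]=4

6, 2, 8, 2, 6, 4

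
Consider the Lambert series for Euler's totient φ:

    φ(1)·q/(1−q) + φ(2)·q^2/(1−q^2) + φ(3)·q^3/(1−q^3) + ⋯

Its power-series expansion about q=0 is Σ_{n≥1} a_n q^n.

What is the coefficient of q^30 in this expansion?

n=30: 1·30 2·15 3·10 5·6 6·5 10·3 15·2 30·1  φ→[1+1+2+4+2+4+8+8]=30

a_30 = 30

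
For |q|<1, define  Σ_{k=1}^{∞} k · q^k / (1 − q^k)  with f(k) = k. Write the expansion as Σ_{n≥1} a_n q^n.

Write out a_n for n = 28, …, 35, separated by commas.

q^28  k|28↦f(k): 1:1 2:2 4:4 7:7 14:14 28:28  a_28=56
q^29  k|29↦f(k): 1:1 29:29  a_29=30
d|30:{30,15,10,6,5,3,2,1}  Σf=30+15+10+6+5+3+2+1=72
q^31  k|31↦f(k): 1:1 31:31  a_31=32
n=32: 32·1 16·2 8·4 4·8 2·16 1·32  f→[32+16+8+4+2+1]=63
[q^33] f(1)=1,f(3)=3,f(11)=11,f(33)=33 ⇒ 48
q^34  k|34↦f(k): 1:1 2:2 17:17 34:34  a_34=54
d|35:{1,5,7,35}  Σf=1+5+7+35=48

56, 30, 72, 32, 63, 48, 54, 48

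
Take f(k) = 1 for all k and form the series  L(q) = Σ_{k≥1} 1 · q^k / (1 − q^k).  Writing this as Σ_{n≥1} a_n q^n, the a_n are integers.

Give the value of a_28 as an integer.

d|28:{1,2,4,7,14,28}  Σf=1+1+1+1+1+1=6

a_28 = 6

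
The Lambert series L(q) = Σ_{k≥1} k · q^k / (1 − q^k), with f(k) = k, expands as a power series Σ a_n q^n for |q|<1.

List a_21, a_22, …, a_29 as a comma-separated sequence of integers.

32, 36, 24, 60, 31, 42, 40, 56, 30

q^21  k|21↦f(k): 21:21 7:7 3:3 1:1  a_21=32
q^22  k|22↦f(k): 22:22 11:11 2:2 1:1  a_22=36
n=23: 1·23 23·1  f→[1+23]=24
[q^24] f(1)=1,f(2)=2,f(3)=3,f(4)=4,f(6)=6,f(8)=8,f(12)=12,f(24)=24 ⇒ 60
n=25: 1·25 5·5 25·1  f→[1+5+25]=31
q^26  k|26↦f(k): 1:1 2:2 13:13 26:26  a_26=42
n=27: 27·1 9·3 3·9 1·27  f→[27+9+3+1]=40
n=28: 1·28 2·14 4·7 7·4 14·2 28·1  f→[1+2+4+7+14+28]=56
q^29  k|29↦f(k): 1:1 29:29  a_29=30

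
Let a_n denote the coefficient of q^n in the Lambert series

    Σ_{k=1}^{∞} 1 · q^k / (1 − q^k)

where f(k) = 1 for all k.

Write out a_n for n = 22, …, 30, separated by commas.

4, 2, 8, 3, 4, 4, 6, 2, 8

d|22:{22,11,2,1}  Σf=1+1+1+1=4
d|23:{1,23}  Σf=1+1=2
q^24  k|24↦f(k): 1:1 2:1 3:1 4:1 6:1 8:1 12:1 24:1  a_24=8
q^25  k|25↦f(k): 1:1 5:1 25:1  a_25=3
d|26:{1,2,13,26}  Σf=1+1+1+1=4
[q^27] f(27)=1,f(9)=1,f(3)=1,f(1)=1 ⇒ 4
[q^28] f(28)=1,f(14)=1,f(7)=1,f(4)=1,f(2)=1,f(1)=1 ⇒ 6
n=29: 29·1 1·29  f→[1+1]=2
[q^30] f(30)=1,f(15)=1,f(10)=1,f(6)=1,f(5)=1,f(3)=1,f(2)=1,f(1)=1 ⇒ 8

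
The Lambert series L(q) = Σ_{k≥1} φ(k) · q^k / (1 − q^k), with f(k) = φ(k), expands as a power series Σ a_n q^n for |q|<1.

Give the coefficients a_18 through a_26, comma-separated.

n=18: 1·18 2·9 3·6 6·3 9·2 18·1  φ→[1+1+2+2+6+6]=18
n=19: 1·19 19·1  φ→[1+18]=19
[q^20] φ(1)=1,φ(2)=1,φ(4)=2,φ(5)=4,φ(10)=4,φ(20)=8 ⇒ 20
q^21  k|21↦φ(k): 1:1 3:2 7:6 21:12  a_21=21
n=22: 1·22 2·11 11·2 22·1  φ→[1+1+10+10]=22
d|23:{1,23}  Σφ=1+22=23
[q^24] φ(24)=8,φ(12)=4,φ(8)=4,φ(6)=2,φ(4)=2,φ(3)=2,φ(2)=1,φ(1)=1 ⇒ 24
[q^25] φ(1)=1,φ(5)=4,φ(25)=20 ⇒ 25
n=26: 26·1 13·2 2·13 1·26  φ→[12+12+1+1]=26

18, 19, 20, 21, 22, 23, 24, 25, 26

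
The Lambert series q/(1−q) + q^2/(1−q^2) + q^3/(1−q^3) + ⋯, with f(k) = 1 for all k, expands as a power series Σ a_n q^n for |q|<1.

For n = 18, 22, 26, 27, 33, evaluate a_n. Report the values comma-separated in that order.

n=18: 1·18 2·9 3·6 6·3 9·2 18·1  f→[1+1+1+1+1+1]=6
n=22: 1·22 2·11 11·2 22·1  f→[1+1+1+1]=4
[q^26] f(1)=1,f(2)=1,f(13)=1,f(26)=1 ⇒ 4
q^27  k|27↦f(k): 27:1 9:1 3:1 1:1  a_27=4
d|33:{33,11,3,1}  Σf=1+1+1+1=4

6, 4, 4, 4, 4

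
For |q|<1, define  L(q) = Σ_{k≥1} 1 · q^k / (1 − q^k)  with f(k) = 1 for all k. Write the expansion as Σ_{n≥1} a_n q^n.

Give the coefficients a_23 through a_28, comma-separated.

n=23: 23·1 1·23  f→[1+1]=2
q^24  k|24↦f(k): 24:1 12:1 8:1 6:1 4:1 3:1 2:1 1:1  a_24=8
d|25:{1,5,25}  Σf=1+1+1=3
d|26:{26,13,2,1}  Σf=1+1+1+1=4
[q^27] f(1)=1,f(3)=1,f(9)=1,f(27)=1 ⇒ 4
d|28:{1,2,4,7,14,28}  Σf=1+1+1+1+1+1=6

2, 8, 3, 4, 4, 6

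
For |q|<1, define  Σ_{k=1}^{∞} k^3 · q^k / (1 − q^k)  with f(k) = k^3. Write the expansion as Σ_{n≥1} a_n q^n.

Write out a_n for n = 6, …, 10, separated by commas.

252, 344, 585, 757, 1134

n=6: 6·1 3·2 2·3 1·6  f→[216+27+8+1]=252
n=7: 7·1 1·7  f→[343+1]=344
[q^8] f(1)=1,f(2)=8,f(4)=64,f(8)=512 ⇒ 585
q^9  k|9↦f(k): 1:1 3:27 9:729  a_9=757
[q^10] f(10)=1000,f(5)=125,f(2)=8,f(1)=1 ⇒ 1134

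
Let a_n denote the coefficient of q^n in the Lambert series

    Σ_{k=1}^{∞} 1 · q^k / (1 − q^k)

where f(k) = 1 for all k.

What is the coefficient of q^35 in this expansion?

a_35 = 4

q^35  k|35↦f(k): 35:1 7:1 5:1 1:1  a_35=4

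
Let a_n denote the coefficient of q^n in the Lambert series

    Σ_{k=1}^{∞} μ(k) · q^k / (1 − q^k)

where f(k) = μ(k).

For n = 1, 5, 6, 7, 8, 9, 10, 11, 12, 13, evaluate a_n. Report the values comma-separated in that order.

d|1:{1}  Σμ=1=1
n=5: 1·5 5·1  μ→[1+(-1)]=0
d|6:{1,2,3,6}  Σμ=1+(-1)+(-1)+1=0
n=7: 1·7 7·1  μ→[1+(-1)]=0
n=8: 8·1 4·2 2·4 1·8  μ→[0+0+(-1)+1]=0
n=9: 1·9 3·3 9·1  μ→[1+(-1)+0]=0
q^10  k|10↦μ(k): 10:1 5:-1 2:-1 1:1  a_10=0
[q^11] μ(11)=-1,μ(1)=1 ⇒ 0
[q^12] μ(1)=1,μ(2)=-1,μ(3)=-1,μ(4)=0,μ(6)=1,μ(12)=0 ⇒ 0
d|13:{13,1}  Σμ=(-1)+1=0

1, 0, 0, 0, 0, 0, 0, 0, 0, 0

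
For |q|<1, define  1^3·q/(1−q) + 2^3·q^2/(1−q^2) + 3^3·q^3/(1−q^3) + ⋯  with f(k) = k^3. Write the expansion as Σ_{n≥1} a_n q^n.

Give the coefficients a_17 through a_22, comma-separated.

[q^17] f(17)=4913,f(1)=1 ⇒ 4914
n=18: 1·18 2·9 3·6 6·3 9·2 18·1  f→[1+8+27+216+729+5832]=6813
q^19  k|19↦f(k): 1:1 19:6859  a_19=6860
d|20:{1,2,4,5,10,20}  Σf=1+8+64+125+1000+8000=9198
n=21: 21·1 7·3 3·7 1·21  f→[9261+343+27+1]=9632
d|22:{1,2,11,22}  Σf=1+8+1331+10648=11988

4914, 6813, 6860, 9198, 9632, 11988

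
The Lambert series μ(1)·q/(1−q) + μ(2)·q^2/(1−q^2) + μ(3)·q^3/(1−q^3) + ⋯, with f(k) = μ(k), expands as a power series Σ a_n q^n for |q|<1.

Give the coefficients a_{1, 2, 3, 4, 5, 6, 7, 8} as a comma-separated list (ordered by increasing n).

1, 0, 0, 0, 0, 0, 0, 0

q^1  k|1↦μ(k): 1:1  a_1=1
q^2  k|2↦μ(k): 1:1 2:-1  a_2=0
q^3  k|3↦μ(k): 3:-1 1:1  a_3=0
[q^4] μ(4)=0,μ(2)=-1,μ(1)=1 ⇒ 0
d|5:{1,5}  Σμ=1+(-1)=0
[q^6] μ(6)=1,μ(3)=-1,μ(2)=-1,μ(1)=1 ⇒ 0
[q^7] μ(7)=-1,μ(1)=1 ⇒ 0
q^8  k|8↦μ(k): 1:1 2:-1 4:0 8:0  a_8=0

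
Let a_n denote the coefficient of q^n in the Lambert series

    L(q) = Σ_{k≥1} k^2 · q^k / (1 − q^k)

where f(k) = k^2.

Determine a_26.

a_26 = 850

d|26:{1,2,13,26}  Σf=1+4+169+676=850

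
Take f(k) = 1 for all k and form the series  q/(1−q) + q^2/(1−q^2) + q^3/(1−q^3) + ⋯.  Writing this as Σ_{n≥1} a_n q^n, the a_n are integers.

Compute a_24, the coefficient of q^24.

q^24  k|24↦f(k): 1:1 2:1 3:1 4:1 6:1 8:1 12:1 24:1  a_24=8

a_24 = 8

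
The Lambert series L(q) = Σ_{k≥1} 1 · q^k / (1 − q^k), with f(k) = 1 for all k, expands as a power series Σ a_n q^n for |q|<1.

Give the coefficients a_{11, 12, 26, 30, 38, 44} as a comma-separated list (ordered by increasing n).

[q^11] f(1)=1,f(11)=1 ⇒ 2
[q^12] f(1)=1,f(2)=1,f(3)=1,f(4)=1,f(6)=1,f(12)=1 ⇒ 6
[q^26] f(26)=1,f(13)=1,f(2)=1,f(1)=1 ⇒ 4
n=30: 30·1 15·2 10·3 6·5 5·6 3·10 2·15 1·30  f→[1+1+1+1+1+1+1+1]=8
n=38: 38·1 19·2 2·19 1·38  f→[1+1+1+1]=4
d|44:{1,2,4,11,22,44}  Σf=1+1+1+1+1+1=6

2, 6, 4, 8, 4, 6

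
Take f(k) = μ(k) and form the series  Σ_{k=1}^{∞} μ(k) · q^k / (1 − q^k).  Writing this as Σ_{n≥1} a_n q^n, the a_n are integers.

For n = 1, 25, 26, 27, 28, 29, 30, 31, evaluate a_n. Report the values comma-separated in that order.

1, 0, 0, 0, 0, 0, 0, 0

[q^1] μ(1)=1 ⇒ 1
q^25  k|25↦μ(k): 25:0 5:-1 1:1  a_25=0
d|26:{26,13,2,1}  Σμ=1+(-1)+(-1)+1=0
d|27:{27,9,3,1}  Σμ=0+0+(-1)+1=0
d|28:{28,14,7,4,2,1}  Σμ=0+1+(-1)+0+(-1)+1=0
d|29:{29,1}  Σμ=(-1)+1=0
n=30: 1·30 2·15 3·10 5·6 6·5 10·3 15·2 30·1  μ→[1+(-1)+(-1)+(-1)+1+1+1+(-1)]=0
n=31: 1·31 31·1  μ→[1+(-1)]=0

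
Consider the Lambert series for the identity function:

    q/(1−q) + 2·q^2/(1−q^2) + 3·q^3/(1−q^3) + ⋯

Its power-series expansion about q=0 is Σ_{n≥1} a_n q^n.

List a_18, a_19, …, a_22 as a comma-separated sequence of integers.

[q^18] f(1)=1,f(2)=2,f(3)=3,f(6)=6,f(9)=9,f(18)=18 ⇒ 39
q^19  k|19↦f(k): 1:1 19:19  a_19=20
q^20  k|20↦f(k): 1:1 2:2 4:4 5:5 10:10 20:20  a_20=42
q^21  k|21↦f(k): 21:21 7:7 3:3 1:1  a_21=32
q^22  k|22↦f(k): 1:1 2:2 11:11 22:22  a_22=36

39, 20, 42, 32, 36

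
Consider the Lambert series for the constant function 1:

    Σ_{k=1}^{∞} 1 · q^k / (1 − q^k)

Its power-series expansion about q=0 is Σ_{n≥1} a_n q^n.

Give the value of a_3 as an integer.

q^3  k|3↦f(k): 1:1 3:1  a_3=2

a_3 = 2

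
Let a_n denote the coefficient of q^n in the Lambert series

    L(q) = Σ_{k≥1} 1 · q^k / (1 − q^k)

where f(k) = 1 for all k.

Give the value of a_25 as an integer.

a_25 = 3

[q^25] f(1)=1,f(5)=1,f(25)=1 ⇒ 3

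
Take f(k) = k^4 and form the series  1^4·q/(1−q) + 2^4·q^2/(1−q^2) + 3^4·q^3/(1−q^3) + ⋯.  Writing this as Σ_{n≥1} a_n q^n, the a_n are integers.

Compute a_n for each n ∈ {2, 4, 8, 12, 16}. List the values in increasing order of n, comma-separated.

d|2:{1,2}  Σf=1+16=17
d|4:{4,2,1}  Σf=256+16+1=273
q^8  k|8↦f(k): 8:4096 4:256 2:16 1:1  a_8=4369
[q^12] f(1)=1,f(2)=16,f(3)=81,f(4)=256,f(6)=1296,f(12)=20736 ⇒ 22386
q^16  k|16↦f(k): 1:1 2:16 4:256 8:4096 16:65536  a_16=69905

17, 273, 4369, 22386, 69905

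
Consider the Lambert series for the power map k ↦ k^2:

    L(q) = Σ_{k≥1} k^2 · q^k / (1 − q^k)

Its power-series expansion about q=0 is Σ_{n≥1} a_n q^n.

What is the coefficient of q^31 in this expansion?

a_31 = 962

[q^31] f(1)=1,f(31)=961 ⇒ 962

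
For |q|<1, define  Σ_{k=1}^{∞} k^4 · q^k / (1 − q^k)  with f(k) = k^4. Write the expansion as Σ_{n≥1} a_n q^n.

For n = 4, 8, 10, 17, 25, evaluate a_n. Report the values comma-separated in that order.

[q^4] f(4)=256,f(2)=16,f(1)=1 ⇒ 273
q^8  k|8↦f(k): 1:1 2:16 4:256 8:4096  a_8=4369
q^10  k|10↦f(k): 10:10000 5:625 2:16 1:1  a_10=10642
q^17  k|17↦f(k): 17:83521 1:1  a_17=83522
d|25:{1,5,25}  Σf=1+625+390625=391251

273, 4369, 10642, 83522, 391251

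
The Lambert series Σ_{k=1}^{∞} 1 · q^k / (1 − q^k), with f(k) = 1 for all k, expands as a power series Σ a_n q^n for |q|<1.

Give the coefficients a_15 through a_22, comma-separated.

4, 5, 2, 6, 2, 6, 4, 4

d|15:{1,3,5,15}  Σf=1+1+1+1=4
d|16:{16,8,4,2,1}  Σf=1+1+1+1+1=5
[q^17] f(1)=1,f(17)=1 ⇒ 2
q^18  k|18↦f(k): 1:1 2:1 3:1 6:1 9:1 18:1  a_18=6
d|19:{19,1}  Σf=1+1=2
d|20:{20,10,5,4,2,1}  Σf=1+1+1+1+1+1=6
n=21: 1·21 3·7 7·3 21·1  f→[1+1+1+1]=4
n=22: 22·1 11·2 2·11 1·22  f→[1+1+1+1]=4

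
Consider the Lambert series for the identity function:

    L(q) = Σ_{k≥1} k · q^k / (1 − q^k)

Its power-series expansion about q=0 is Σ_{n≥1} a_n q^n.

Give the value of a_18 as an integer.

n=18: 1·18 2·9 3·6 6·3 9·2 18·1  f→[1+2+3+6+9+18]=39

a_18 = 39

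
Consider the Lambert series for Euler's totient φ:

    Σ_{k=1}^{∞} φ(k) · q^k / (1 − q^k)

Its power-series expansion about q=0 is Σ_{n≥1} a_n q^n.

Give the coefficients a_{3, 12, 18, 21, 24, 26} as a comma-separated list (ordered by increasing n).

d|3:{1,3}  Σφ=1+2=3
n=12: 1·12 2·6 3·4 4·3 6·2 12·1  φ→[1+1+2+2+2+4]=12
d|18:{18,9,6,3,2,1}  Σφ=6+6+2+2+1+1=18
q^21  k|21↦φ(k): 21:12 7:6 3:2 1:1  a_21=21
[q^24] φ(1)=1,φ(2)=1,φ(3)=2,φ(4)=2,φ(6)=2,φ(8)=4,φ(12)=4,φ(24)=8 ⇒ 24
[q^26] φ(1)=1,φ(2)=1,φ(13)=12,φ(26)=12 ⇒ 26

3, 12, 18, 21, 24, 26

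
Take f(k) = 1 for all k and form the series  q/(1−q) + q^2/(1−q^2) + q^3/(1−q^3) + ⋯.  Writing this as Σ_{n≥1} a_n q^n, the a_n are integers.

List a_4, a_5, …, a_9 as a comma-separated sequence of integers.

[q^4] f(4)=1,f(2)=1,f(1)=1 ⇒ 3
d|5:{1,5}  Σf=1+1=2
n=6: 6·1 3·2 2·3 1·6  f→[1+1+1+1]=4
d|7:{7,1}  Σf=1+1=2
q^8  k|8↦f(k): 1:1 2:1 4:1 8:1  a_8=4
n=9: 9·1 3·3 1·9  f→[1+1+1]=3

3, 2, 4, 2, 4, 3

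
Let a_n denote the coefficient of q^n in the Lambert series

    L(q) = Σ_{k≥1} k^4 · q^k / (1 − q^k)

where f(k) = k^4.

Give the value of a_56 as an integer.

q^56  k|56↦f(k): 56:9834496 28:614656 14:38416 8:4096 7:2401 4:256 2:16 1:1  a_56=10494338

a_56 = 10494338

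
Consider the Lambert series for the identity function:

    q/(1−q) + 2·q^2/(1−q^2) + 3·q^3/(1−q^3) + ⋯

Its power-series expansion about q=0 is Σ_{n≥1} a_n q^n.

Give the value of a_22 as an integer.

[q^22] f(22)=22,f(11)=11,f(2)=2,f(1)=1 ⇒ 36

a_22 = 36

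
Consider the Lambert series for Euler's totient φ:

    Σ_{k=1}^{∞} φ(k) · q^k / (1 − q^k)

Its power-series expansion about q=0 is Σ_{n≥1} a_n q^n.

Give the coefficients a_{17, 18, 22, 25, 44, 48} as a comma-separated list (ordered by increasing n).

[q^17] φ(17)=16,φ(1)=1 ⇒ 17
[q^18] φ(18)=6,φ(9)=6,φ(6)=2,φ(3)=2,φ(2)=1,φ(1)=1 ⇒ 18
n=22: 1·22 2·11 11·2 22·1  φ→[1+1+10+10]=22
d|25:{1,5,25}  Σφ=1+4+20=25
n=44: 44·1 22·2 11·4 4·11 2·22 1·44  φ→[20+10+10+2+1+1]=44
[q^48] φ(48)=16,φ(24)=8,φ(16)=8,φ(12)=4,φ(8)=4,φ(6)=2,φ(4)=2,φ(3)=2,φ(2)=1,φ(1)=1 ⇒ 48

17, 18, 22, 25, 44, 48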